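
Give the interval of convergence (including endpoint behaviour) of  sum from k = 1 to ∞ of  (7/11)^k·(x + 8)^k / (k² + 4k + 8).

[-67/7, -45/7]

Ratio test: |a_{k+1}/a_k| = [(k² + 4k + 8)/((k+1)² + 4(k+1) + 8)] · 7/11 → 7/11 as k → ∞.
Convergence for |x + 8| · 7/11 < 1, i.e. |x + 8| < 11/7. So R = 11/7.
Check x = -45/7: the series is dominated by a constant times Σ 1/k², which converges (p = 2 > 1).
At x = -67/7: the series is dominated by a constant times Σ 1/k², which converges (p = 2 > 1).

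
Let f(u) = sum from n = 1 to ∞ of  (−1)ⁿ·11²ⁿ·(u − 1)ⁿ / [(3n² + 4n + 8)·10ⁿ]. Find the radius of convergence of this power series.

Ratio test: |a_{n+1}/a_n| = [(3n² + 4n + 8)/(3(n+1)² + 4(n+1) + 8)] · 121/10 → 121/10 as n → ∞.
The series converges when 121/10 · |u − 1| < 1, giving R = 10/121.

R = 10/121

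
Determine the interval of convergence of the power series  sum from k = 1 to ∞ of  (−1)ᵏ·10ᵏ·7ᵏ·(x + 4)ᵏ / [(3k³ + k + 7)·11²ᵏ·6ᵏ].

[-503/35, 223/35]

Ratio test: |a_{k+1}/a_k| = [(3k³ + k + 7)/(3(k+1)³ + (k+1) + 7)] · 10·7/(121·6) → 35/363 as k → ∞.
Convergence for |x + 4| · 35/363 < 1, i.e. |x + 4| < 363/35. So R = 363/35.
When x = 223/35, the terms are on the order of 1/k³, so the series converges absolutely by comparison with the p-series (p = 3 > 1).
When x = -503/35, the terms are on the order of 1/k³, so the series converges absolutely by comparison with the p-series (p = 3 > 1).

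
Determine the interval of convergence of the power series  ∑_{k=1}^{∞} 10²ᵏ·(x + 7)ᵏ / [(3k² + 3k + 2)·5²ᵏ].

[-29/4, -27/4]

By the ratio test, |a_{k+1}/a_k| = [(3k² + 3k + 2)/(3(k+1)² + 3(k+1) + 2)] · 100/25 → 4.
Convergence for |x + 7| · 4 < 1, i.e. |x + 7| < 1/4. So R = 1/4.
At x = -27/4: absolute convergence follows by limit comparison with Σ 1/k².
Endpoint x = -29/4: the terms are on the order of 1/k², so the series converges absolutely by comparison with the p-series (p = 2 > 1).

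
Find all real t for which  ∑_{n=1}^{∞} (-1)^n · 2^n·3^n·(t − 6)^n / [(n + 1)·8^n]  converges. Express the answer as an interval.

By the ratio test, |a_{n+1}/a_n| = [(n + 1)/((n+1) + 1)] · 2·3/8 → 3/4.
Thus R = 1/(3/4) = 4/3.
When t = 22/3, an alternating series whose terms decrease to 0 in absolute value, so it converges by the Leibniz criterion.
Check t = 14/3: the terms are asymptotic to a nonzero constant times 1/n, so the series diverges by limit comparison with Σ 1/n.

(14/3, 22/3]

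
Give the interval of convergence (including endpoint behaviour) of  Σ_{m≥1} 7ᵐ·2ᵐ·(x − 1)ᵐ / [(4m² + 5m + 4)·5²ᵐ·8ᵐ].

The ratio of consecutive coefficients is [(4m² + 5m + 4)/(4(m+1)² + 5(m+1) + 4)] · 7·2/(25·8) → 7/100.
Convergence for |x − 1| · 7/100 < 1, i.e. |x − 1| < 100/7. So R = 100/7.
Endpoint x = 107/7: the series is dominated by a constant times Σ 1/m², which converges (p = 2 > 1).
Endpoint x = -93/7: the series is dominated by a constant times Σ 1/m², which converges (p = 2 > 1).

[-93/7, 107/7]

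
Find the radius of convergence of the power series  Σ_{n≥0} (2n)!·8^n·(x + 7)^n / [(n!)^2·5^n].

By the ratio test, |a_{n+1}/a_n| = (2n+1)·(2n+2)/(n+1)² · 8/5 → 32/5.
The series converges when 32/5 · |x + 7| < 1, giving R = 5/32.

R = 5/32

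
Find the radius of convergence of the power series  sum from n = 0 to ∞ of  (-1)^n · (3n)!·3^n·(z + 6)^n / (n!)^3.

R = 1/81

By the ratio test, |a_{n+1}/a_n| = (3n+1)·(3n+2)·(3n+3)/(n+1)³ · 3 → 81.
Convergence for |z + 6| · 81 < 1, i.e. |z + 6| < 1/81. So R = 1/81.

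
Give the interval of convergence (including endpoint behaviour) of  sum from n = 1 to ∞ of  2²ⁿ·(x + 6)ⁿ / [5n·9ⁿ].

[-33/4, -15/4)

Ratio test: |a_{n+1}/a_n| = [5n/5(n+1)] · 4/9 → 4/9 as n → ∞.
Hence the series converges for |x + 6| < 1/(4/9) = 9/4, so the radius of convergence is 9/4.
Endpoint x = -15/4: the terms are asymptotic to a nonzero constant times 1/n, so the series diverges by limit comparison with Σ 1/n.
At x = -33/4: an alternating series whose terms decrease to 0 in absolute value, so it converges by the Leibniz criterion.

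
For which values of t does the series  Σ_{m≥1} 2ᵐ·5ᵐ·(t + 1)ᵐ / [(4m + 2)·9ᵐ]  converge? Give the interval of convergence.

The ratio of consecutive coefficients is [(4m + 2)/(4(m+1) + 2)] · 2·5/9 → 10/9.
Thus R = 1/(10/9) = 9/10.
When t = -1/10, comparison with the harmonic series Σ 1/m shows the series diverges.
Endpoint t = -19/10: an alternating series whose terms decrease to 0 in absolute value, so it converges by the Leibniz criterion.

[-19/10, -1/10)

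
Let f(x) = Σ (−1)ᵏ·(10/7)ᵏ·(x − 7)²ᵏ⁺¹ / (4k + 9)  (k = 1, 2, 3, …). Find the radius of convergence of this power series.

R = √70/10

By the ratio test, |a_{k+1}/a_k| = [(4k + 9)/(4(k+1) + 9)] · 10/7 → 10/7.
Since the exponent of (x − 7) increases by 2 each term, convergence requires |x − 7|² < 7/10, hence R = √70/10.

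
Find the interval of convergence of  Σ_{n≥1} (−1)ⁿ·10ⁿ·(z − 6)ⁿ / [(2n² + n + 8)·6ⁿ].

[27/5, 33/5]

By the ratio test, |a_{n+1}/a_n| = [(2n² + n + 8)/(2(n+1)² + (n+1) + 8)] · 10/6 → 5/3.
Thus R = 1/(5/3) = 3/5.
Endpoint z = 33/5: the terms are on the order of 1/n², so the series converges absolutely by comparison with the p-series (p = 2 > 1).
Endpoint z = 27/5: the series is dominated by a constant times Σ 1/n², which converges (p = 2 > 1).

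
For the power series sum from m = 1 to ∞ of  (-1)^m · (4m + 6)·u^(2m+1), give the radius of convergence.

The ratio of consecutive coefficients is (4(m+1) + 6)/(4m + 6) → 1.
Successive powers of u differ by 2, so the series converges when |u|² · 1 < 1, i.e. |u| < √(1) = 1. So R = 1.

R = 1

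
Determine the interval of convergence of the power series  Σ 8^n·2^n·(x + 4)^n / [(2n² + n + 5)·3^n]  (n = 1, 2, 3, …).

[-67/16, -61/16]

Apply the ratio test: |a_{n+1}| / |a_n| = [(2n² + n + 5)/(2(n+1)² + (n+1) + 5)] · 8·2/3, which tends to 16/3 as n → ∞.
The series converges when 16/3 · |x + 4| < 1, giving R = 3/16.
Endpoint x = -61/16: the series is dominated by a constant times Σ 1/n², which converges (p = 2 > 1).
Endpoint x = -67/16: the terms are on the order of 1/n², so the series converges absolutely by comparison with the p-series (p = 2 > 1).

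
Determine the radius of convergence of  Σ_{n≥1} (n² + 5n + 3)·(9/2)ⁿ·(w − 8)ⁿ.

R = 2/9

The ratio of consecutive coefficients is [((n+1)² + 5(n+1) + 3)/(n² + 5n + 3)] · 9/2 → 9/2.
The series converges when 9/2 · |w − 8| < 1, giving R = 2/9.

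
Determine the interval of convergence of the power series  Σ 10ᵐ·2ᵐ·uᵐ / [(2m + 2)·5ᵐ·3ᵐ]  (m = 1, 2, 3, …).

The ratio of consecutive coefficients is [(2m + 2)/(2(m+1) + 2)] · 10·2/(5·3) → 4/3.
The series converges when 4/3 · |u| < 1, giving R = 3/4.
At u = 3/4: comparison with the harmonic series Σ 1/m shows the series diverges.
When u = -3/4, the terms alternate in sign and decrease monotonically to 0 in absolute value (size ~ c/m), so the alternating series test gives convergence.

[-3/4, 3/4)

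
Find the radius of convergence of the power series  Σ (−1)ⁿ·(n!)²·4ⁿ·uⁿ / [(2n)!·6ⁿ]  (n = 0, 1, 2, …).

Ratio test: |a_{n+1}/a_n| = (n+1)²/[(2n+1)·(2n+2)] · 4/6 → 1/6 as n → ∞.
Thus R = 1/(1/6) = 6.

R = 6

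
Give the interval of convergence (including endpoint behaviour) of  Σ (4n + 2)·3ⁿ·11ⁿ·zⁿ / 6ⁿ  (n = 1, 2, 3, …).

(-2/11, 2/11)

By the ratio test, |a_{n+1}/a_n| = [(4(n+1) + 2)/(4n + 2)] · 3·11/6 → 11/2.
Hence the series converges for |z| < 1/(11/2) = 2/11, so the radius of convergence is 2/11.
Endpoint z = 2/11: the terms have absolute value of order n, which does not tend to 0, so the series diverges by the divergence test.
When z = -2/11, the terms do not tend to 0, so the series diverges.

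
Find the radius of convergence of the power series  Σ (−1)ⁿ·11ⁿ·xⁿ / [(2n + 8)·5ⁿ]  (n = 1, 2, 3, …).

Ratio test: |a_{n+1}/a_n| = [(2n + 8)/(2(n+1) + 8)] · 11/5 → 11/5 as n → ∞.
Hence the series converges for |x| < 1/(11/5) = 5/11, so the radius of convergence is 5/11.

R = 5/11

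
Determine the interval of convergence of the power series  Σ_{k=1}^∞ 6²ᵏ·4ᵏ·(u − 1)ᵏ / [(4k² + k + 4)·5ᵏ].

[139/144, 149/144]

By the ratio test, |a_{k+1}/a_k| = [(4k² + k + 4)/(4(k+1)² + (k+1) + 4)] · 36·4/5 → 144/5.
Thus R = 1/(144/5) = 5/144.
Endpoint u = 149/144: the series is dominated by a constant times Σ 1/k², which converges (p = 2 > 1).
At u = 139/144: the terms are on the order of 1/k², so the series converges absolutely by comparison with the p-series (p = 2 > 1).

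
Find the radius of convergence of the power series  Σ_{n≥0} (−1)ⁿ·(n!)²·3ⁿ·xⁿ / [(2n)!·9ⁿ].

R = 12

By the ratio test, |a_{n+1}/a_n| = (n+1)²/[(2n+1)·(2n+2)] · 3/9 → 1/12.
The series converges when 1/12 · |x| < 1, giving R = 12.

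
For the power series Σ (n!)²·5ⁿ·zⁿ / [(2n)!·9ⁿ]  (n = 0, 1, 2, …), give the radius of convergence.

R = 36/5

Apply the ratio test: |a_{n+1}| / |a_n| = (n+1)²/[(2n+1)·(2n+2)] · 5/9, which tends to 5/36 as n → ∞.
Thus R = 1/(5/36) = 36/5.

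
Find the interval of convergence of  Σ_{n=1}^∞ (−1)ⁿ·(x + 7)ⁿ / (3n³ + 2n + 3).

By the ratio test, |a_{n+1}/a_n| = (3n³ + 2n + 3)/(3(n+1)³ + 2(n+1) + 3) → 1.
Convergence for |x + 7| < 1, so R = 1.
Check x = -6: absolute convergence follows by limit comparison with Σ 1/n³.
Endpoint x = -8: the series is dominated by a constant times Σ 1/n³, which converges (p = 3 > 1).

[-8, -6]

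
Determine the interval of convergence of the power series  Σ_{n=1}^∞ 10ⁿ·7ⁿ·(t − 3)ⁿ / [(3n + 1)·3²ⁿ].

Ratio test: |a_{n+1}/a_n| = [(3n + 1)/(3(n+1) + 1)] · 10·7/9 → 70/9 as n → ∞.
Hence the series converges for |t − 3| < 1/(70/9) = 9/70, so the radius of convergence is 9/70.
When t = 219/70, the terms are asymptotic to a nonzero constant times 1/n, so the series diverges by limit comparison with Σ 1/n.
At t = 201/70: convergence follows from the alternating series test (terms decrease monotonically to 0).

[201/70, 219/70)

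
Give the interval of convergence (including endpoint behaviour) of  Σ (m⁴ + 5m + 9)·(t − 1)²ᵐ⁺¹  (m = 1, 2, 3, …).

(0, 2)

Ratio test: |a_{m+1}/a_m| = ((m+1)⁴ + 5(m+1) + 9)/(m⁴ + 5m + 9) → 1 as m → ∞.
Successive powers of (t − 1) differ by 2, so the series converges when |t − 1|² · 1 < 1, i.e. |t − 1| < √(1) = 1. So R = 1.
Check t = 2: the terms have absolute value of order m⁴, which does not tend to 0, so the series diverges by the divergence test.
Check t = 0: the terms do not tend to 0, so the series diverges.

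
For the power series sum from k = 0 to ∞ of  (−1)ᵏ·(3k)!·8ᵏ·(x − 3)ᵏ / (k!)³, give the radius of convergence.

R = 1/216

Apply the ratio test: |a_{k+1}| / |a_k| = (3k+1)·(3k+2)·(3k+3)/(k+1)³ · 8, which tends to 216 as k → ∞.
The series converges when 216 · |x − 3| < 1, giving R = 1/216.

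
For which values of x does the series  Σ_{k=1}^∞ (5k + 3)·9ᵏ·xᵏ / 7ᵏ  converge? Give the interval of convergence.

Ratio test: |a_{k+1}/a_k| = [(5(k+1) + 3)/(5k + 3)] · 9/7 → 9/7 as k → ∞.
Thus R = 1/(9/7) = 7/9.
When x = 7/9, the k-th term does not approach 0; divergence by the term test.
When x = -7/9, the terms have absolute value of order k, which does not tend to 0, so the series diverges by the divergence test.

(-7/9, 7/9)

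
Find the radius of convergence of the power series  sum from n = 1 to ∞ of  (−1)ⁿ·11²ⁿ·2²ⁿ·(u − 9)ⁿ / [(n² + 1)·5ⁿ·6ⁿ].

By the ratio test, |a_{n+1}/a_n| = [(n² + 1)/((n+1)² + 1)] · 121·4/(5·6) → 242/15.
The series converges when 242/15 · |u − 9| < 1, giving R = 15/242.

R = 15/242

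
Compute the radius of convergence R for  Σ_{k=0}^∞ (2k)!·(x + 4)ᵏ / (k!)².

By the ratio test, |a_{k+1}/a_k| = (2k+1)·(2k+2)/(k+1)² → 4.
Convergence for |x + 4| · 4 < 1, i.e. |x + 4| < 1/4. So R = 1/4.

R = 1/4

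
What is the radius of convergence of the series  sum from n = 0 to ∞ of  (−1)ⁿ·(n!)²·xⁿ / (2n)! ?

R = 4

Ratio test: |a_{n+1}/a_n| = (n+1)²/[(2n+1)·(2n+2)] → 1/4 as n → ∞.
Thus R = 1/(1/4) = 4.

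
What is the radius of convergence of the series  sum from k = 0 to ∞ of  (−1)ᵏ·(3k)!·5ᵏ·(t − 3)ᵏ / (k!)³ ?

Ratio test: |a_{k+1}/a_k| = (3k+1)·(3k+2)·(3k+3)/(k+1)³ · 5 → 135 as k → ∞.
The series converges when 135 · |t − 3| < 1, giving R = 1/135.

R = 1/135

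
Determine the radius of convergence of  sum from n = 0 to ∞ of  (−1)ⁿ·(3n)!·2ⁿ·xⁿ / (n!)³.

R = 1/54

By the ratio test, |a_{n+1}/a_n| = (3n+1)·(3n+2)·(3n+3)/(n+1)³ · 2 → 54.
Hence the series converges for |x| < 1/(54) = 1/54, so the radius of convergence is 1/54.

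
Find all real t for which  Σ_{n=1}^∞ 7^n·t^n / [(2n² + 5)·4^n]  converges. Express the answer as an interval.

[-4/7, 4/7]

Ratio test: |a_{n+1}/a_n| = [(2n² + 5)/(2(n+1)² + 5)] · 7/4 → 7/4 as n → ∞.
Hence the series converges for |t| < 1/(7/4) = 4/7, so the radius of convergence is 4/7.
At t = 4/7: the series is dominated by a constant times Σ 1/n², which converges (p = 2 > 1).
Endpoint t = -4/7: the terms are on the order of 1/n², so the series converges absolutely by comparison with the p-series (p = 2 > 1).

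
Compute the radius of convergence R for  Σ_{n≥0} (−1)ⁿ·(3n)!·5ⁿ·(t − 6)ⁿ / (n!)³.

R = 1/135

By the ratio test, |a_{n+1}/a_n| = (3n+1)·(3n+2)·(3n+3)/(n+1)³ · 5 → 135.
The series converges when 135 · |t − 6| < 1, giving R = 1/135.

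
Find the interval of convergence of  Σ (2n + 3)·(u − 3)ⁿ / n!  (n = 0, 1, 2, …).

The ratio of consecutive coefficients is (2(n+1) + 3)/(2n + 3) · 1/(n+1) → 0.
The ratio tends to 0 regardless of u, hence R = ∞.

(−∞, ∞)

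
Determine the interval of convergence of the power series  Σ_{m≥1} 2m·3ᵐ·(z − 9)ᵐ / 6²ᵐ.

(-3, 21)

By the ratio test, |a_{m+1}/a_m| = [2(m+1)/2m] · 3/36 → 1/12.
Hence the series converges for |z − 9| < 1/(1/12) = 12, so the radius of convergence is 12.
At z = 21: the terms have absolute value of order m, which does not tend to 0, so the series diverges by the divergence test.
Endpoint z = -3: the terms have absolute value of order m, which does not tend to 0, so the series diverges by the divergence test.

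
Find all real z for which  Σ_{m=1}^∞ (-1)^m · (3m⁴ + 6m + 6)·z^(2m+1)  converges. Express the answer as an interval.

The ratio of consecutive coefficients is (3(m+1)⁴ + 6(m+1) + 6)/(3m⁴ + 6m + 6) → 1.
Writing y = z², the series in y has radius 1, so |z| < √(1) = 1 and R = 1.
At z = 1: the terms have absolute value of order m⁴, which does not tend to 0, so the series diverges by the divergence test.
At z = -1: the m-th term does not approach 0; divergence by the term test.

(-1, 1)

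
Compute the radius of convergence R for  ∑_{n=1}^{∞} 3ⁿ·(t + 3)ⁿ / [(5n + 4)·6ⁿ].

Apply the ratio test: |a_{n+1}| / |a_n| = [(5n + 4)/(5(n+1) + 4)] · 3/6, which tends to 1/2 as n → ∞.
Hence the series converges for |t + 3| < 1/(1/2) = 2, so the radius of convergence is 2.

R = 2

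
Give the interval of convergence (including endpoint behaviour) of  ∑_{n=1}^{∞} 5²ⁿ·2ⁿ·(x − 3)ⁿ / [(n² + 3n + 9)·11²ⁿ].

By the ratio test, |a_{n+1}/a_n| = [(n² + 3n + 9)/((n+1)² + 3(n+1) + 9)] · 25·2/121 → 50/121.
Convergence for |x − 3| · 50/121 < 1, i.e. |x − 3| < 121/50. So R = 121/50.
Endpoint x = 271/50: the series is dominated by a constant times Σ 1/n², which converges (p = 2 > 1).
When x = 29/50, the terms are on the order of 1/n², so the series converges absolutely by comparison with the p-series (p = 2 > 1).

[29/50, 271/50]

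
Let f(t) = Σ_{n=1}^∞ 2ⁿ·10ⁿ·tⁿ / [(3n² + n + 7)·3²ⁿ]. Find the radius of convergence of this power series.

Ratio test: |a_{n+1}/a_n| = [(3n² + n + 7)/(3(n+1)² + (n+1) + 7)] · 2·10/9 → 20/9 as n → ∞.
Convergence for |t| · 20/9 < 1, i.e. |t| < 9/20. So R = 9/20.

R = 9/20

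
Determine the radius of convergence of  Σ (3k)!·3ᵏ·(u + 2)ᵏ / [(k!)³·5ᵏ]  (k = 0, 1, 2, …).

R = 5/81

By the ratio test, |a_{k+1}/a_k| = (3k+1)·(3k+2)·(3k+3)/(k+1)³ · 3/5 → 81/5.
Convergence for |u + 2| · 81/5 < 1, i.e. |u + 2| < 5/81. So R = 5/81.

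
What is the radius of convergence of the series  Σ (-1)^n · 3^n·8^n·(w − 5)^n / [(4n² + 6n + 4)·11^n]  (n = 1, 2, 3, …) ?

By the ratio test, |a_{n+1}/a_n| = [(4n² + 6n + 4)/(4(n+1)² + 6(n+1) + 4)] · 3·8/11 → 24/11.
The series converges when 24/11 · |w − 5| < 1, giving R = 11/24.

R = 11/24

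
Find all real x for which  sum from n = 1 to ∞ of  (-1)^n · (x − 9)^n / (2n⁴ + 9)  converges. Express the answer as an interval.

[8, 10]

The ratio of consecutive coefficients is (2n⁴ + 9)/(2(n+1)⁴ + 9) → 1.
So the series converges when |x − 9| < 1 and diverges when |x − 9| > 1; R = 1.
Check x = 10: absolute convergence follows by limit comparison with Σ 1/n⁴.
Endpoint x = 8: absolute convergence follows by limit comparison with Σ 1/n⁴.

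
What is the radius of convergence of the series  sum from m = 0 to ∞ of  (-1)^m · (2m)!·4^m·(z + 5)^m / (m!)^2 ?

R = 1/16

Ratio test: |a_{m+1}/a_m| = (2m+1)·(2m+2)/(m+1)² · 4 → 16 as m → ∞.
Hence the series converges for |z + 5| < 1/(16) = 1/16, so the radius of convergence is 1/16.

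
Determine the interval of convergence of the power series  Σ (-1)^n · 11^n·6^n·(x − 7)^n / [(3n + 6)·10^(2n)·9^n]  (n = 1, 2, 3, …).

Ratio test: |a_{n+1}/a_n| = [(3n + 6)/(3(n+1) + 6)] · 11·6/(100·9) → 11/150 as n → ∞.
Convergence for |x − 7| · 11/150 < 1, i.e. |x − 7| < 150/11. So R = 150/11.
At x = 227/11: convergence follows from the alternating series test (terms decrease monotonically to 0).
Check x = -73/11: the terms are asymptotic to a nonzero constant times 1/n, so the series diverges by limit comparison with Σ 1/n.

(-73/11, 227/11]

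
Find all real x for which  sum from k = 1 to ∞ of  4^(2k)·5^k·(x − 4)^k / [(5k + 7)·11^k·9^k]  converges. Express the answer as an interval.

[221/80, 419/80)

The ratio of consecutive coefficients is [(5k + 7)/(5(k+1) + 7)] · 16·5/(11·9) → 80/99.
The series converges when 80/99 · |x − 4| < 1, giving R = 99/80.
At x = 419/80: the terms behave like c/k; limit comparison with the harmonic series gives divergence.
At x = 221/80: convergence follows from the alternating series test (terms decrease monotonically to 0).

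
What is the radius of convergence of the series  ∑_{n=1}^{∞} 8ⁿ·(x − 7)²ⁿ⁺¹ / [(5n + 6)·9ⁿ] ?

R = 3√2/4

The ratio of consecutive coefficients is [(5n + 6)/(5(n+1) + 6)] · 8/9 → 8/9.
Since the exponent of (x − 7) increases by 2 each term, convergence requires |x − 7|² < 9/8, hence R = 3√2/4.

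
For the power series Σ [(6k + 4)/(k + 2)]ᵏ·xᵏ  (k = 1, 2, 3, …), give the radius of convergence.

R = 1/6

By the Cauchy root test, |a_k|^(1/k) = (6k + 4)/(k + 2) → 6.
Hence the series converges for |x| < 1/(6) = 1/6, so the radius of convergence is 1/6.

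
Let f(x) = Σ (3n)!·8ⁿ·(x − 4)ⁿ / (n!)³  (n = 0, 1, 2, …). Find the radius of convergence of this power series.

R = 1/216

Apply the ratio test: |a_{n+1}| / |a_n| = (3n+1)·(3n+2)·(3n+3)/(n+1)³ · 8, which tends to 216 as n → ∞.
Thus R = 1/(216) = 1/216.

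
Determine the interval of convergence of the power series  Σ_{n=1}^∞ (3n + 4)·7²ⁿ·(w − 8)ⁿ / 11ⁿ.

(381/49, 403/49)

Ratio test: |a_{n+1}/a_n| = [(3(n+1) + 4)/(3n + 4)] · 49/11 → 49/11 as n → ∞.
Convergence for |w − 8| · 49/11 < 1, i.e. |w − 8| < 11/49. So R = 11/49.
At w = 403/49: the terms do not tend to 0, so the series diverges.
Endpoint w = 381/49: the terms do not tend to 0, so the series diverges.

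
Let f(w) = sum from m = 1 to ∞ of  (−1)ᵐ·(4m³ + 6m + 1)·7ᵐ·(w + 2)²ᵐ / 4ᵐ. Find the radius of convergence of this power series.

R = 2√7/7

By the ratio test, |a_{m+1}/a_m| = [(4(m+1)³ + 6(m+1) + 1)/(4m³ + 6m + 1)] · 7/4 → 7/4.
Writing y = (w + 2)², the series in y has radius 4/7, so |w + 2| < √(4/7) and R = 2√7/7.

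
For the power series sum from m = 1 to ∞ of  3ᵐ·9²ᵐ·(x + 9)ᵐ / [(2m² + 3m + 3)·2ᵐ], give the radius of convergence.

By the ratio test, |a_{m+1}/a_m| = [(2m² + 3m + 3)/(2(m+1)² + 3(m+1) + 3)] · 3·81/2 → 243/2.
Hence the series converges for |x + 9| < 1/(243/2) = 2/243, so the radius of convergence is 2/243.

R = 2/243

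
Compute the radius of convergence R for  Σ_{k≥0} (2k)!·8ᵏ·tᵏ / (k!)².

Ratio test: |a_{k+1}/a_k| = (2k+1)·(2k+2)/(k+1)² · 8 → 32 as k → ∞.
The series converges when 32 · |t| < 1, giving R = 1/32.

R = 1/32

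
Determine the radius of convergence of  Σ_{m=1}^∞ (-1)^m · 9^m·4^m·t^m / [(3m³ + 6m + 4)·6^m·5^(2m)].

Apply the ratio test: |a_{m+1}| / |a_m| = [(3m³ + 6m + 4)/(3(m+1)³ + 6(m+1) + 4)] · 9·4/(6·25), which tends to 6/25 as m → ∞.
Hence the series converges for |t| < 1/(6/25) = 25/6, so the radius of convergence is 25/6.

R = 25/6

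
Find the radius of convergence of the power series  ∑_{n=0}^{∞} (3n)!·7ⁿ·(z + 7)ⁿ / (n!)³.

R = 1/189

The ratio of consecutive coefficients is (3n+1)·(3n+2)·(3n+3)/(n+1)³ · 7 → 189.
The series converges when 189 · |z + 7| < 1, giving R = 1/189.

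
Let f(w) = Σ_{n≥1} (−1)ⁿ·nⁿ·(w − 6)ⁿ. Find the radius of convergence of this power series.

Root test: |a_n|^(1/n) = n → ∞.
The root grows without bound, so R = 0 (convergence only at w = 6).

R = 0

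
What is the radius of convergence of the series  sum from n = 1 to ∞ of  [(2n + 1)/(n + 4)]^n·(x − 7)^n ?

R = 1/2

Applying the root test, |a_n|^(1/n) = (2n + 1)/(n + 4) → 2.
The series converges when 2 · |x − 7| < 1, giving R = 1/2.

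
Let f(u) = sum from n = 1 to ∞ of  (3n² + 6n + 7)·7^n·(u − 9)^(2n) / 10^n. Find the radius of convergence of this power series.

Apply the ratio test: |a_{n+1}| / |a_n| = [(3(n+1)² + 6(n+1) + 7)/(3n² + 6n + 7)] · 7/10, which tends to 7/10 as n → ∞.
Writing y = (u − 9)², the series in y has radius 10/7, so |u − 9| < √(10/7) and R = √70/7.

R = √70/7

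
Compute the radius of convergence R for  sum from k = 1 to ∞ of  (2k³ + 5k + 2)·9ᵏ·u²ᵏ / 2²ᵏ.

Apply the ratio test: |a_{k+1}| / |a_k| = [(2(k+1)³ + 5(k+1) + 2)/(2k³ + 5k + 2)] · 9/4, which tends to 9/4 as k → ∞.
Since the exponent of u increases by 2 each term, convergence requires |u|² < 4/9, hence R = 2/3.

R = 2/3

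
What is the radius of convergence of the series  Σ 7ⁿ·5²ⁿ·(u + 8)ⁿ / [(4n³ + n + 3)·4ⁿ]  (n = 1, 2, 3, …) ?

Apply the ratio test: |a_{n+1}| / |a_n| = [(4n³ + n + 3)/(4(n+1)³ + (n+1) + 3)] · 7·25/4, which tends to 175/4 as n → ∞.
Convergence for |u + 8| · 175/4 < 1, i.e. |u + 8| < 4/175. So R = 4/175.

R = 4/175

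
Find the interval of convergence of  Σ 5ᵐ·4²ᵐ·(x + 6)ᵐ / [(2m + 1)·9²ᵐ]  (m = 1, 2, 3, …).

[-561/80, -399/80)

Apply the ratio test: |a_{m+1}| / |a_m| = [(2m + 1)/(2(m+1) + 1)] · 5·16/81, which tends to 80/81 as m → ∞.
Thus R = 1/(80/81) = 81/80.
When x = -399/80, the terms behave like c/m; limit comparison with the harmonic series gives divergence.
When x = -561/80, an alternating series whose terms decrease to 0 in absolute value, so it converges by the Leibniz criterion.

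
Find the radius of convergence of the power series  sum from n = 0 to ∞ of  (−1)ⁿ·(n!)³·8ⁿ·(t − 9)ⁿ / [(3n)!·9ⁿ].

By the ratio test, |a_{n+1}/a_n| = (n+1)³/[(3n+1)·(3n+2)·(3n+3)] · 8/9 → 8/243.
The series converges when 8/243 · |t − 9| < 1, giving R = 243/8.

R = 243/8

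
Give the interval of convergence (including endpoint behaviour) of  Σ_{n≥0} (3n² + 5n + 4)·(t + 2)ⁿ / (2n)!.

Apply the ratio test: |a_{n+1}| / |a_n| = (3(n+1)² + 5(n+1) + 4)/(3n² + 5n + 4) · 1/[(2n+1)·(2n+2)], which tends to 0 as n → ∞.
Since the limit is 0 < 1 for every t, the series converges on all of ℝ and R = ∞.

(−∞, ∞)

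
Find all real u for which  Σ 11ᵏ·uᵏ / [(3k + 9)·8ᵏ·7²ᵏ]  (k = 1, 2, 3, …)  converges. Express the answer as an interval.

Ratio test: |a_{k+1}/a_k| = [(3k + 9)/(3(k+1) + 9)] · 11/(8·49) → 11/392 as k → ∞.
Convergence for |u| · 11/392 < 1, i.e. |u| < 392/11. So R = 392/11.
Endpoint u = 392/11: the terms are asymptotic to a nonzero constant times 1/k, so the series diverges by limit comparison with Σ 1/k.
At u = -392/11: the terms alternate in sign and decrease monotonically to 0 in absolute value (size ~ c/k), so the alternating series test gives convergence.

[-392/11, 392/11)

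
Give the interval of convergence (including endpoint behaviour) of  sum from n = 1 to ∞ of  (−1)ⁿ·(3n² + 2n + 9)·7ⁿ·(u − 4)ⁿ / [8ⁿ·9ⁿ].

(-44/7, 100/7)

By the ratio test, |a_{n+1}/a_n| = [(3(n+1)² + 2(n+1) + 9)/(3n² + 2n + 9)] · 7/(8·9) → 7/72.
Hence the series converges for |u − 4| < 1/(7/72) = 72/7, so the radius of convergence is 72/7.
Endpoint u = 100/7: the n-th term does not approach 0; divergence by the term test.
At u = -44/7: the terms do not tend to 0, so the series diverges.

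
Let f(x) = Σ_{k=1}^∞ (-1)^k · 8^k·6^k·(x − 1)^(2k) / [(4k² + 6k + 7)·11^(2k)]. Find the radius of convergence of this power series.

The ratio of consecutive coefficients is [(4k² + 6k + 7)/(4(k+1)² + 6(k+1) + 7)] · 8·6/121 → 48/121.
Successive powers of (x − 1) differ by 2, so the series converges when |x − 1|² · 48/121 < 1, i.e. |x − 1| < √(121/48). So R = 11√3/12.

R = 11√3/12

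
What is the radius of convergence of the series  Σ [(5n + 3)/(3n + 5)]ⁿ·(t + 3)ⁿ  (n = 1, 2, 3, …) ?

By the Cauchy root test, |a_n|^(1/n) = (5n + 3)/(3n + 5) → 5/3.
Convergence for |t + 3| · 5/3 < 1, i.e. |t + 3| < 3/5. So R = 3/5.

R = 3/5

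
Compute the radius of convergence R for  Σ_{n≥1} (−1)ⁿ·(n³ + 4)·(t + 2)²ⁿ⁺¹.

The ratio of consecutive coefficients is ((n+1)³ + 4)/(n³ + 4) → 1.
Successive powers of (t + 2) differ by 2, so the series converges when |t + 2|² · 1 < 1, i.e. |t + 2| < √(1) = 1. So R = 1.

R = 1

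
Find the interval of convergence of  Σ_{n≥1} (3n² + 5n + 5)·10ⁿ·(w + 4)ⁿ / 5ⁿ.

Ratio test: |a_{n+1}/a_n| = [(3(n+1)² + 5(n+1) + 5)/(3n² + 5n + 5)] · 10/5 → 2 as n → ∞.
Hence the series converges for |w + 4| < 1/(2) = 1/2, so the radius of convergence is 1/2.
When w = -7/2, the terms have absolute value of order n², which does not tend to 0, so the series diverges by the divergence test.
Endpoint w = -9/2: the terms do not tend to 0, so the series diverges.

(-9/2, -7/2)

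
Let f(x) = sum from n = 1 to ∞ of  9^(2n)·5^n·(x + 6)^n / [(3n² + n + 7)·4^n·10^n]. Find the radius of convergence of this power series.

Apply the ratio test: |a_{n+1}| / |a_n| = [(3n² + n + 7)/(3(n+1)² + (n+1) + 7)] · 81·5/(4·10), which tends to 81/8 as n → ∞.
Convergence for |x + 6| · 81/8 < 1, i.e. |x + 6| < 8/81. So R = 8/81.

R = 8/81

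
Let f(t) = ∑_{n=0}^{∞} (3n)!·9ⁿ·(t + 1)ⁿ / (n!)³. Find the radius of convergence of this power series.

By the ratio test, |a_{n+1}/a_n| = (3n+1)·(3n+2)·(3n+3)/(n+1)³ · 9 → 243.
The series converges when 243 · |t + 1| < 1, giving R = 1/243.

R = 1/243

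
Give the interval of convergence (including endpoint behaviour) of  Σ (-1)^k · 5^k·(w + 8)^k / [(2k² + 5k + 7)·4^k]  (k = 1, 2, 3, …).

The ratio of consecutive coefficients is [(2k² + 5k + 7)/(2(k+1)² + 5(k+1) + 7)] · 5/4 → 5/4.
Thus R = 1/(5/4) = 4/5.
When w = -36/5, the terms are on the order of 1/k², so the series converges absolutely by comparison with the p-series (p = 2 > 1).
When w = -44/5, the terms are on the order of 1/k², so the series converges absolutely by comparison with the p-series (p = 2 > 1).

[-44/5, -36/5]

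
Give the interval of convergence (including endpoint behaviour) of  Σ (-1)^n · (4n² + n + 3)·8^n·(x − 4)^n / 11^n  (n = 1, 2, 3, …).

Apply the ratio test: |a_{n+1}| / |a_n| = [(4(n+1)² + (n+1) + 3)/(4n² + n + 3)] · 8/11, which tends to 8/11 as n → ∞.
Convergence for |x − 4| · 8/11 < 1, i.e. |x − 4| < 11/8. So R = 11/8.
Endpoint x = 43/8: the n-th term does not approach 0; divergence by the term test.
When x = 21/8, the terms have absolute value of order n², which does not tend to 0, so the series diverges by the divergence test.

(21/8, 43/8)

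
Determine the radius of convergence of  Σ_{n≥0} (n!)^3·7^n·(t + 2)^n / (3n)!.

Apply the ratio test: |a_{n+1}| / |a_n| = (n+1)³/[(3n+1)·(3n+2)·(3n+3)] · 7, which tends to 7/27 as n → ∞.
Thus R = 1/(7/27) = 27/7.

R = 27/7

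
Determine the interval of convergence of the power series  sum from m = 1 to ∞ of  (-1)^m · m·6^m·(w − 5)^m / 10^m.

Ratio test: |a_{m+1}/a_m| = [(m+1)/m] · 6/10 → 3/5 as m → ∞.
Convergence for |w − 5| · 3/5 < 1, i.e. |w − 5| < 5/3. So R = 5/3.
Endpoint w = 20/3: the m-th term does not approach 0; divergence by the term test.
When w = 10/3, the terms do not tend to 0, so the series diverges.

(10/3, 20/3)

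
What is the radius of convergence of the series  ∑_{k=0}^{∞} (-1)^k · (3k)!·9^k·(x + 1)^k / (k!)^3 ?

R = 1/243

By the ratio test, |a_{k+1}/a_k| = (3k+1)·(3k+2)·(3k+3)/(k+1)³ · 9 → 243.
Thus R = 1/(243) = 1/243.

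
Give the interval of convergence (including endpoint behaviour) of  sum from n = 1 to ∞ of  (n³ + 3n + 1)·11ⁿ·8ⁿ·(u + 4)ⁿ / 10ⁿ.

(-181/44, -171/44)

The ratio of consecutive coefficients is [((n+1)³ + 3(n+1) + 1)/(n³ + 3n + 1)] · 11·8/10 → 44/5.
Convergence for |u + 4| · 44/5 < 1, i.e. |u + 4| < 5/44. So R = 5/44.
Check u = -171/44: the n-th term does not approach 0; divergence by the term test.
When u = -181/44, the n-th term does not approach 0; divergence by the term test.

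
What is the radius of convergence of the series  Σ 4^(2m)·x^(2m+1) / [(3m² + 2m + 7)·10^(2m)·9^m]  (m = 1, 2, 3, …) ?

R = 15/2

The ratio of consecutive coefficients is [(3m² + 2m + 7)/(3(m+1)² + 2(m+1) + 7)] · 16/(100·9) → 4/225.
Since the exponent of x increases by 2 each term, convergence requires |x|² < 225/4, hence R = 15/2.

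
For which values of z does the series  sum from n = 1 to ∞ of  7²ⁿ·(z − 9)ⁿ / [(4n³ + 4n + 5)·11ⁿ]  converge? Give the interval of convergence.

[430/49, 452/49]

Ratio test: |a_{n+1}/a_n| = [(4n³ + 4n + 5)/(4(n+1)³ + 4(n+1) + 5)] · 49/11 → 49/11 as n → ∞.
Hence the series converges for |z − 9| < 1/(49/11) = 11/49, so the radius of convergence is 11/49.
Endpoint z = 452/49: the series is dominated by a constant times Σ 1/n³, which converges (p = 3 > 1).
Endpoint z = 430/49: absolute convergence follows by limit comparison with Σ 1/n³.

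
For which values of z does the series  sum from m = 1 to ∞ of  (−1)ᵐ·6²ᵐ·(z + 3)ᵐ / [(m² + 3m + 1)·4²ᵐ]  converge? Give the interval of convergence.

[-31/9, -23/9]

Apply the ratio test: |a_{m+1}| / |a_m| = [(m² + 3m + 1)/((m+1)² + 3(m+1) + 1)] · 36/16, which tends to 9/4 as m → ∞.
Hence the series converges for |z + 3| < 1/(9/4) = 4/9, so the radius of convergence is 4/9.
Endpoint z = -23/9: absolute convergence follows by limit comparison with Σ 1/m².
At z = -31/9: the terms are on the order of 1/m², so the series converges absolutely by comparison with the p-series (p = 2 > 1).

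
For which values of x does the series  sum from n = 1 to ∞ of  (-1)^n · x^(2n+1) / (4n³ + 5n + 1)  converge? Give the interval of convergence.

By the ratio test, |a_{n+1}/a_n| = (4n³ + 5n + 1)/(4(n+1)³ + 5(n+1) + 1) → 1.
Writing y = x², the series in y has radius 1, so |x| < √(1) = 1 and R = 1.
At x = 1: the series is dominated by a constant times Σ 1/n³, which converges (p = 3 > 1).
Endpoint x = -1: absolute convergence follows by limit comparison with Σ 1/n³.

[-1, 1]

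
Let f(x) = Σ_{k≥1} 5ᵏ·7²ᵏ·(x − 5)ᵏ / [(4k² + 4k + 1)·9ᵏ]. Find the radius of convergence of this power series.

The ratio of consecutive coefficients is [(4k² + 4k + 1)/(4(k+1)² + 4(k+1) + 1)] · 5·49/9 → 245/9.
The series converges when 245/9 · |x − 5| < 1, giving R = 9/245.

R = 9/245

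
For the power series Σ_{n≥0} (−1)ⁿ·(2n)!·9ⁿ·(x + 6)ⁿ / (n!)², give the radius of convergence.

The ratio of consecutive coefficients is (2n+1)·(2n+2)/(n+1)² · 9 → 36.
Thus R = 1/(36) = 1/36.

R = 1/36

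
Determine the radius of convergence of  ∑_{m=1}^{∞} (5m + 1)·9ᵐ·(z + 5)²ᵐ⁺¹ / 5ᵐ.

R = √5/3

Apply the ratio test: |a_{m+1}| / |a_m| = [(5(m+1) + 1)/(5m + 1)] · 9/5, which tends to 9/5 as m → ∞.
Writing y = (z + 5)², the series in y has radius 5/9, so |z + 5| < √(5/9) and R = √5/3.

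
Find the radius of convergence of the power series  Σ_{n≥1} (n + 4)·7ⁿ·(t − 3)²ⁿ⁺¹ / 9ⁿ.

Ratio test: |a_{n+1}/a_n| = [((n+1) + 4)/(n + 4)] · 7/9 → 7/9 as n → ∞.
Successive powers of (t − 3) differ by 2, so the series converges when |t − 3|² · 7/9 < 1, i.e. |t − 3| < √(9/7). So R = 3√7/7.

R = 3√7/7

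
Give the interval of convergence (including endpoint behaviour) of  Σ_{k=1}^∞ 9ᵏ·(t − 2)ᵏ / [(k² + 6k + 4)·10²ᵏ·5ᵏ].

[-482/9, 518/9]

Ratio test: |a_{k+1}/a_k| = [(k² + 6k + 4)/((k+1)² + 6(k+1) + 4)] · 9/(100·5) → 9/500 as k → ∞.
The series converges when 9/500 · |t − 2| < 1, giving R = 500/9.
Check t = 518/9: the series is dominated by a constant times Σ 1/k², which converges (p = 2 > 1).
Endpoint t = -482/9: the terms are on the order of 1/k², so the series converges absolutely by comparison with the p-series (p = 2 > 1).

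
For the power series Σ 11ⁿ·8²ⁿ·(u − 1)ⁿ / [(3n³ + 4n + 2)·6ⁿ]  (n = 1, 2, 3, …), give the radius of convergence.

Ratio test: |a_{n+1}/a_n| = [(3n³ + 4n + 2)/(3(n+1)³ + 4(n+1) + 2)] · 11·64/6 → 352/3 as n → ∞.
Hence the series converges for |u − 1| < 1/(352/3) = 3/352, so the radius of convergence is 3/352.

R = 3/352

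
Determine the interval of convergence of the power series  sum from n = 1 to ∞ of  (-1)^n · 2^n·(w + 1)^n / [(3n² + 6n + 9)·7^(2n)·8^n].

The ratio of consecutive coefficients is [(3n² + 6n + 9)/(3(n+1)² + 6(n+1) + 9)] · 2/(49·8) → 1/196.
Hence the series converges for |w + 1| < 1/(1/196) = 196, so the radius of convergence is 196.
When w = 195, the series is dominated by a constant times Σ 1/n², which converges (p = 2 > 1).
Endpoint w = -197: the terms are on the order of 1/n², so the series converges absolutely by comparison with the p-series (p = 2 > 1).

[-197, 195]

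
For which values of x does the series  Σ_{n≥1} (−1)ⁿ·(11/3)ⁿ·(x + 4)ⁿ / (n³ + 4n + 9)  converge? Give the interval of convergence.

By the ratio test, |a_{n+1}/a_n| = [(n³ + 4n + 9)/((n+1)³ + 4(n+1) + 9)] · 11/3 → 11/3.
The series converges when 11/3 · |x + 4| < 1, giving R = 3/11.
Check x = -41/11: the terms are on the order of 1/n³, so the series converges absolutely by comparison with the p-series (p = 3 > 1).
Check x = -47/11: the terms are on the order of 1/n³, so the series converges absolutely by comparison with the p-series (p = 3 > 1).

[-47/11, -41/11]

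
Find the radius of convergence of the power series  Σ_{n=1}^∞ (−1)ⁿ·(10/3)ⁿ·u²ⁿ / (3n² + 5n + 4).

The ratio of consecutive coefficients is [(3n² + 5n + 4)/(3(n+1)² + 5(n+1) + 4)] · 10/3 → 10/3.
Writing y = u², the series in y has radius 3/10, so |u| < √(3/10) and R = √30/10.

R = √30/10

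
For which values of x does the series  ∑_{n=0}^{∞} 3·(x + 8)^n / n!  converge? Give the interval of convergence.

The ratio of consecutive coefficients is 3/3 · 1/(n+1) → 0.
The limit is 0, so the series converges for all x; R = ∞.

(−∞, ∞)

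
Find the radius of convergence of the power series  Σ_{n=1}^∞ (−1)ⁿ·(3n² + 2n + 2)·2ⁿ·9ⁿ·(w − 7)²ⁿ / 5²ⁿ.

Ratio test: |a_{n+1}/a_n| = [(3(n+1)² + 2(n+1) + 2)/(3n² + 2n + 2)] · 2·9/25 → 18/25 as n → ∞.
Successive powers of (w − 7) differ by 2, so the series converges when |w − 7|² · 18/25 < 1, i.e. |w − 7| < √(25/18). So R = 5√2/6.

R = 5√2/6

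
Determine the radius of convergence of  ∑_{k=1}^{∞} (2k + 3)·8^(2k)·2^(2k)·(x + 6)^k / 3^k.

By the ratio test, |a_{k+1}/a_k| = [(2(k+1) + 3)/(2k + 3)] · 64·4/3 → 256/3.
Convergence for |x + 6| · 256/3 < 1, i.e. |x + 6| < 3/256. So R = 3/256.

R = 3/256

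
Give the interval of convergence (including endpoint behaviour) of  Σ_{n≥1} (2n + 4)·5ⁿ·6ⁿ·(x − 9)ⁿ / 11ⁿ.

(259/30, 281/30)

The ratio of consecutive coefficients is [(2(n+1) + 4)/(2n + 4)] · 5·6/11 → 30/11.
Thus R = 1/(30/11) = 11/30.
Endpoint x = 281/30: the terms have absolute value of order n, which does not tend to 0, so the series diverges by the divergence test.
Endpoint x = 259/30: the terms have absolute value of order n, which does not tend to 0, so the series diverges by the divergence test.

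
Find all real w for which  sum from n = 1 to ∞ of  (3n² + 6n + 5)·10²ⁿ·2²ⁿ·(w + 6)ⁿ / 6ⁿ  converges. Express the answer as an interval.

(-1203/200, -1197/200)

By the ratio test, |a_{n+1}/a_n| = [(3(n+1)² + 6(n+1) + 5)/(3n² + 6n + 5)] · 100·4/6 → 200/3.
The series converges when 200/3 · |w + 6| < 1, giving R = 3/200.
At w = -1197/200: the terms do not tend to 0, so the series diverges.
At w = -1203/200: the n-th term does not approach 0; divergence by the term test.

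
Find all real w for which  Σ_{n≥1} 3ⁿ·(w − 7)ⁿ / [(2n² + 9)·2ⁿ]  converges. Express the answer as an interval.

[19/3, 23/3]

By the ratio test, |a_{n+1}/a_n| = [(2n² + 9)/(2(n+1)² + 9)] · 3/2 → 3/2.
Thus R = 1/(3/2) = 2/3.
Endpoint w = 23/3: the terms are on the order of 1/n², so the series converges absolutely by comparison with the p-series (p = 2 > 1).
At w = 19/3: the terms are on the order of 1/n², so the series converges absolutely by comparison with the p-series (p = 2 > 1).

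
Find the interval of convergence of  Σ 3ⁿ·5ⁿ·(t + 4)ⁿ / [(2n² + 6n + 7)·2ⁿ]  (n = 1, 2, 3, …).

By the ratio test, |a_{n+1}/a_n| = [(2n² + 6n + 7)/(2(n+1)² + 6(n+1) + 7)] · 3·5/2 → 15/2.
Thus R = 1/(15/2) = 2/15.
At t = -58/15: absolute convergence follows by limit comparison with Σ 1/n².
When t = -62/15, the series is dominated by a constant times Σ 1/n², which converges (p = 2 > 1).

[-62/15, -58/15]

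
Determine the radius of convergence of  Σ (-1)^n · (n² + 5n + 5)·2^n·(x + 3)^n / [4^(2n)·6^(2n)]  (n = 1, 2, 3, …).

Ratio test: |a_{n+1}/a_n| = [((n+1)² + 5(n+1) + 5)/(n² + 5n + 5)] · 2/(16·36) → 1/288 as n → ∞.
The series converges when 1/288 · |x + 3| < 1, giving R = 288.

R = 288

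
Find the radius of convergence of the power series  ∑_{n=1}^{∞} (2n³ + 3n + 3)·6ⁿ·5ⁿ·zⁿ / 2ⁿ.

R = 1/15

By the ratio test, |a_{n+1}/a_n| = [(2(n+1)³ + 3(n+1) + 3)/(2n³ + 3n + 3)] · 6·5/2 → 15.
The series converges when 15 · |z| < 1, giving R = 1/15.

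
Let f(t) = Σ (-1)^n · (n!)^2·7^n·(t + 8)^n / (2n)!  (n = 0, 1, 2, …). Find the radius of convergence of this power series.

The ratio of consecutive coefficients is (n+1)²/[(2n+1)·(2n+2)] · 7 → 7/4.
Thus R = 1/(7/4) = 4/7.

R = 4/7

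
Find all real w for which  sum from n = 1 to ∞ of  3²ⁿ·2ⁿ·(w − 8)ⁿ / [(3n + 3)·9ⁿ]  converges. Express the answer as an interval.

[15/2, 17/2)

By the ratio test, |a_{n+1}/a_n| = [(3n + 3)/(3(n+1) + 3)] · 9·2/9 → 2.
Hence the series converges for |w − 8| < 1/(2) = 1/2, so the radius of convergence is 1/2.
Check w = 17/2: the terms behave like c/n; limit comparison with the harmonic series gives divergence.
Check w = 15/2: convergence follows from the alternating series test (terms decrease monotonically to 0).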